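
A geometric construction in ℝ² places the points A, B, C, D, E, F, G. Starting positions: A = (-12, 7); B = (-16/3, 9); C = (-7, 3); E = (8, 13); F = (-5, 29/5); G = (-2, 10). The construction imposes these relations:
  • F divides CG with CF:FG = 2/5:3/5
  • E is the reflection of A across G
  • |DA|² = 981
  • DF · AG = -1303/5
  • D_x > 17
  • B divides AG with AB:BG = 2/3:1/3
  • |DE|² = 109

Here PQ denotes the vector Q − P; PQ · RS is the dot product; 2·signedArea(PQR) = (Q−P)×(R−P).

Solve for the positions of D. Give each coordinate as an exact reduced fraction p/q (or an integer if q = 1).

1. D_x = 18  [line -10·x + -3·y + 228 = 0 ∩ |DE|² = 109]
2. D_y = 16  [line -10·x + -3·y + 228 = 0 ∩ |DE|² = 109]
   → D = (18, 16)

D = (18, 16)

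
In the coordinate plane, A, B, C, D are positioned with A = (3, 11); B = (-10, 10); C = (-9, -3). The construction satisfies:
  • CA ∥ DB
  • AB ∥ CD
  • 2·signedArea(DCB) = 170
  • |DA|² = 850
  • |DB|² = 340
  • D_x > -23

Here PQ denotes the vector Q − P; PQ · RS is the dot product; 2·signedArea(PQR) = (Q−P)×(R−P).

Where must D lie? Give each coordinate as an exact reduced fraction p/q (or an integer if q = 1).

D = (-22, -4)

1. D_x = -22  [CA ∥ DB ∩ AB ∥ CD]
2. D_y = -4  [CA ∥ DB ∩ AB ∥ CD]
   → D = (-22, -4)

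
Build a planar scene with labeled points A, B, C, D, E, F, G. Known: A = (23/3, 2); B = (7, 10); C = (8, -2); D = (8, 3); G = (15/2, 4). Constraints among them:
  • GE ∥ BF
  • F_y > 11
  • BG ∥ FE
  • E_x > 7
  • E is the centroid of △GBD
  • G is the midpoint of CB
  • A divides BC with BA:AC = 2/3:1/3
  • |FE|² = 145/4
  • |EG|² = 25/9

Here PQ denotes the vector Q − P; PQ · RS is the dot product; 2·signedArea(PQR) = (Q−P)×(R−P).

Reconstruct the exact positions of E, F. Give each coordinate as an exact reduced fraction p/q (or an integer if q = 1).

1. E_x = 15/2  [E is the centroid of △GBD]
2. E_y = 17/3  [E is the centroid of △GBD]
   → E = (15/2, 17/3)
3. F_x = 7  [BG ∥ FE ∩ GE ∥ BF]
4. F_y = 35/3  [BG ∥ FE ∩ GE ∥ BF]
   → F = (7, 35/3)

E = (15/2, 17/3)
F = (7, 35/3)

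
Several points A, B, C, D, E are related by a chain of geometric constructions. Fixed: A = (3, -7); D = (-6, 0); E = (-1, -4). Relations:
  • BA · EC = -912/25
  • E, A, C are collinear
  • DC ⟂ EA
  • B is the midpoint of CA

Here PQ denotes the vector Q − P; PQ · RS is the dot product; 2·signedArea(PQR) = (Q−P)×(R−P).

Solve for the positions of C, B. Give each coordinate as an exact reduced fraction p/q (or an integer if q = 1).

1. C_x = -153/25  [E, A, C are collinear ∩ DC ⟂ EA]
2. C_y = -4/25  [E, A, C are collinear ∩ DC ⟂ EA]
   → C = (-153/25, -4/25)
3. B_x = -39/25  [B is the midpoint of CA]
4. B_y = -179/50  [B is the midpoint of CA]
   → B = (-39/25, -179/50)

B = (-39/25, -179/50)
C = (-153/25, -4/25)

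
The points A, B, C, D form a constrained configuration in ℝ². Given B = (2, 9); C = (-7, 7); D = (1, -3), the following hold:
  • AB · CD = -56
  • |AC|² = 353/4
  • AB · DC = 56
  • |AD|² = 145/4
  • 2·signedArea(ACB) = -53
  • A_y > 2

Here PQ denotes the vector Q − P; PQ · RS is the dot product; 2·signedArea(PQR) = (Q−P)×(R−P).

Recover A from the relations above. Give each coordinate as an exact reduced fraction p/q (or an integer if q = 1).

A = (3/2, 3)

1. A_x = 3/2  [2·signedArea(ACB) = -53 ∩ AB · CD = -56]
2. A_y = 3  [2·signedArea(ACB) = -53 ∩ AB · CD = -56]
   → A = (3/2, 3)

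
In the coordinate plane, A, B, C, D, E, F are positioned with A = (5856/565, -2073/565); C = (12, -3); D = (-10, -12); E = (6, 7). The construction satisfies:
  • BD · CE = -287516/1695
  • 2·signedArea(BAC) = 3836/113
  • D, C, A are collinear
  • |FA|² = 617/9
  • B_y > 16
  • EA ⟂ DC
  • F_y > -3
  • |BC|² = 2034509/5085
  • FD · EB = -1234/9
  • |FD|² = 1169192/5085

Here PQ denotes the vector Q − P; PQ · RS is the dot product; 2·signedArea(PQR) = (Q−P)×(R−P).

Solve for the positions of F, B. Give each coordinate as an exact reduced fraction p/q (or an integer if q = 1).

B = (16744/1695, 28628/1695)
F = (3596/1695, -4898/1695)

1. B_x = 16744/1695  [2·signedArea(BAC) = 3836/113 ∩ BD · CE = -287516/1695]
2. B_y = 28628/1695  [2·signedArea(BAC) = 3836/113 ∩ BD · CE = -287516/1695]
   → B = (16744/1695, 28628/1695)
3. F_x = 3596/1695  [line -6574/1695·x + -16763/1695·y + -103478/5085 = 0 ∩ |FA|² = 617/9]
4. F_y = -4898/1695  [line -6574/1695·x + -16763/1695·y + -103478/5085 = 0 ∩ |FA|² = 617/9]
   → F = (3596/1695, -4898/1695)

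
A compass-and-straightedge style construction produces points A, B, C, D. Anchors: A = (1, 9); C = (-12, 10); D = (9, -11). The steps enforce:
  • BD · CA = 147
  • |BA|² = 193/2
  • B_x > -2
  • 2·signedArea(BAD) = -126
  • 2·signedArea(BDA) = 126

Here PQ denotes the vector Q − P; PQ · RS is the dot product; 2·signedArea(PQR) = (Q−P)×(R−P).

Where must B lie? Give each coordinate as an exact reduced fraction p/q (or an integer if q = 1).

B = (-3/2, -1/2)

1. B_x = -3/2  [BD · CA = 147 ∩ 2·signedArea(BDA) = 126]
2. B_y = -1/2  [BD · CA = 147 ∩ 2·signedArea(BDA) = 126]
   → B = (-3/2, -1/2)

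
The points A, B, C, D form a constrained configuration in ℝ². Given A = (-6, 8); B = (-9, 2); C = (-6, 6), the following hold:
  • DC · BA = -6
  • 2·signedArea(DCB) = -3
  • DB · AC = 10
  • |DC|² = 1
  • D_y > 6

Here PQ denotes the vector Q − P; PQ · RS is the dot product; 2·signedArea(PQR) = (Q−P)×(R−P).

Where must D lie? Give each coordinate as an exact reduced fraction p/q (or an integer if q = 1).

D = (-6, 7)

1. D_x = -6  [2·signedArea(DCB) = -3 ∩ DB · AC = 10]
2. D_y = 7  [2·signedArea(DCB) = -3 ∩ DB · AC = 10]
   → D = (-6, 7)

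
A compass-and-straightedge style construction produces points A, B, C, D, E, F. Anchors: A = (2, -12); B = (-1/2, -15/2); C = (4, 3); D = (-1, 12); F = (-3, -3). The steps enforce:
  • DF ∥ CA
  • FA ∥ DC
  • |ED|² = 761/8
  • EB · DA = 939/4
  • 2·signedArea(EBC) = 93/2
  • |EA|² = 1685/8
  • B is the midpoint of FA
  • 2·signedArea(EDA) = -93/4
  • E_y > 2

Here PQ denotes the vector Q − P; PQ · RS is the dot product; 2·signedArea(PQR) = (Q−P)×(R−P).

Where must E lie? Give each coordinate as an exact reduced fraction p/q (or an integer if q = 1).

1. E_x = -3/4  [2·signedArea(EBC) = 93/2 ∩ 2·signedArea(EDA) = -93/4]
2. E_y = 9/4  [2·signedArea(EBC) = 93/2 ∩ 2·signedArea(EDA) = -93/4]
   → E = (-3/4, 9/4)

E = (-3/4, 9/4)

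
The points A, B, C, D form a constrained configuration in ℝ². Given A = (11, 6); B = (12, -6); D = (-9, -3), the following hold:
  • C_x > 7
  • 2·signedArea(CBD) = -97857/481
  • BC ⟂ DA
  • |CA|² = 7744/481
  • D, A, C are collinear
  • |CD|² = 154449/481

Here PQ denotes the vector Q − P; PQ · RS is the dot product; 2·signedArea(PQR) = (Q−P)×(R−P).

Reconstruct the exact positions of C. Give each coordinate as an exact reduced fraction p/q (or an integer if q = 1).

1. C_x = 3531/481  [D, A, C are collinear ∩ BC ⟂ DA]
2. C_y = 2094/481  [D, A, C are collinear ∩ BC ⟂ DA]
   → C = (3531/481, 2094/481)

C = (3531/481, 2094/481)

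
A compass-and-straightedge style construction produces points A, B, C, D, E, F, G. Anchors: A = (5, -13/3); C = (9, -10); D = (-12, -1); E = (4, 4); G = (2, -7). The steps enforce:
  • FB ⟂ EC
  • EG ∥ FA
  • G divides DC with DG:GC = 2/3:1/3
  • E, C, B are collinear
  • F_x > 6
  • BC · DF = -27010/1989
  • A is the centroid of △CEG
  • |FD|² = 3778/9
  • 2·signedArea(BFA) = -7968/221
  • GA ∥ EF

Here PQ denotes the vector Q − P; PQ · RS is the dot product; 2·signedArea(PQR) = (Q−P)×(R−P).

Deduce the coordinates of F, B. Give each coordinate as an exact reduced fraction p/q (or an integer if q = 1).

1. F_x = 7  [EG ∥ FA ∩ GA ∥ EF]
2. F_y = 20/3  [EG ∥ FA ∩ GA ∥ EF]
   → F = (7, 20/3)
3. B_x = 2317/663  [E, C, B are collinear ∩ FB ⟂ EC]
4. B_y = 3590/663  [E, C, B are collinear ∩ FB ⟂ EC]
   → B = (2317/663, 3590/663)

B = (2317/663, 3590/663)
F = (7, 20/3)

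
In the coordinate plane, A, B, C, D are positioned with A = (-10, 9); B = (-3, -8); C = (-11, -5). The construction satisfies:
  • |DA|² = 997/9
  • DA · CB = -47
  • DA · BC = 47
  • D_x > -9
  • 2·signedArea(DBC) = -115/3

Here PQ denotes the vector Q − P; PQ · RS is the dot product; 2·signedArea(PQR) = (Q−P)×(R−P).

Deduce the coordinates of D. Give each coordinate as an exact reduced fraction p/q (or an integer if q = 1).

D = (-8, -4/3)

1. D_x = -8  [DA · BC = 47 ∩ 2·signedArea(DBC) = -115/3]
2. D_y = -4/3  [DA · BC = 47 ∩ 2·signedArea(DBC) = -115/3]
   → D = (-8, -4/3)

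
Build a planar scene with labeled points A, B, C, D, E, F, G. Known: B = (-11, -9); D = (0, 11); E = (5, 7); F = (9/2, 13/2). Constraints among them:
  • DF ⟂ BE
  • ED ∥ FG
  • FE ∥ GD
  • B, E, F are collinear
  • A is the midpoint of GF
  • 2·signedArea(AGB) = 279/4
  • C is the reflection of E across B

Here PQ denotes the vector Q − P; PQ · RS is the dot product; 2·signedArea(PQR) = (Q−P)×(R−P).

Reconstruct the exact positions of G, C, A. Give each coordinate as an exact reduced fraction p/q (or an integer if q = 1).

A = (2, 17/2)
C = (-27, -25)
G = (-1/2, 21/2)

1. G_x = -1/2  [FE ∥ GD ∩ ED ∥ FG]
2. G_y = 21/2  [FE ∥ GD ∩ ED ∥ FG]
   → G = (-1/2, 21/2)
3. C_x = -27  [C is the reflection of E across B]
4. C_y = -25  [C is the reflection of E across B]
   → C = (-27, -25)
5. A_x = 2  [A is the midpoint of GF]
6. A_y = 17/2  [A is the midpoint of GF]
   → A = (2, 17/2)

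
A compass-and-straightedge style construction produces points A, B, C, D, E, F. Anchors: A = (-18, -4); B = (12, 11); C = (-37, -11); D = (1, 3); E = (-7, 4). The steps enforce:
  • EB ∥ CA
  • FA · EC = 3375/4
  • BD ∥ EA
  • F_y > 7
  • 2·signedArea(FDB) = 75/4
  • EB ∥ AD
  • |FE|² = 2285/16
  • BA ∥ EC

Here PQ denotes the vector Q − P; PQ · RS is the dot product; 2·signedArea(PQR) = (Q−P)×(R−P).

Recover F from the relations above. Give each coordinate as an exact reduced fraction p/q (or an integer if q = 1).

F = (9/2, 29/4)

1. F_x = 9/2  [FA · EC = 3375/4 ∩ 2·signedArea(FDB) = 75/4]
2. F_y = 29/4  [FA · EC = 3375/4 ∩ 2·signedArea(FDB) = 75/4]
   → F = (9/2, 29/4)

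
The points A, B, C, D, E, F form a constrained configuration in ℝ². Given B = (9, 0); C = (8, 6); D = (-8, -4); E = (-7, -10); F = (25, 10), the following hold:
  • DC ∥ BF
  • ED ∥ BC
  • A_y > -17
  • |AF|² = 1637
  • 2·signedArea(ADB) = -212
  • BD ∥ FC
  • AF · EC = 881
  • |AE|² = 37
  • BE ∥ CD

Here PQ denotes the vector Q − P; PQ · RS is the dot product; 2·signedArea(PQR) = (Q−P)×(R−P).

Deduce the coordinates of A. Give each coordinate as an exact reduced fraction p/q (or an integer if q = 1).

1. A_x = -6  [2·signedArea(ADB) = -212 ∩ AF · EC = 881]
2. A_y = -16  [2·signedArea(ADB) = -212 ∩ AF · EC = 881]
   → A = (-6, -16)

A = (-6, -16)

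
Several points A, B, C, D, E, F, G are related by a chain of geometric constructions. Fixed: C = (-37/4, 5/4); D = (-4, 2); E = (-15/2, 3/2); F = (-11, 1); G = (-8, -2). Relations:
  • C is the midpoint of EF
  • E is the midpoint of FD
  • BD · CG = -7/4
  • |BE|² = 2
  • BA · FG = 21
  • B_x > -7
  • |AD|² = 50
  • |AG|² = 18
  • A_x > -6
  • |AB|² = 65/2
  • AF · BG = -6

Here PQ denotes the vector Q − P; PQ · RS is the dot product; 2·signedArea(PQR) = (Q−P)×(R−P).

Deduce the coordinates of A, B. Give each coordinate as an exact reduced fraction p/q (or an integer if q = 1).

A = (-5, -5)
B = (-13/2, 1/2)

1. B_x = -13/2  [line -5/4·x + 13/4·y + -39/4 = 0 ∩ |BE|² = 2]
2. B_y = 1/2  [line -5/4·x + 13/4·y + -39/4 = 0 ∩ |BE|² = 2]
   → B = (-13/2, 1/2)
3. A_x = -5  [AF · BG = -6 ∩ BA · FG = 21]
4. A_y = -5  [AF · BG = -6 ∩ BA · FG = 21]
   → A = (-5, -5)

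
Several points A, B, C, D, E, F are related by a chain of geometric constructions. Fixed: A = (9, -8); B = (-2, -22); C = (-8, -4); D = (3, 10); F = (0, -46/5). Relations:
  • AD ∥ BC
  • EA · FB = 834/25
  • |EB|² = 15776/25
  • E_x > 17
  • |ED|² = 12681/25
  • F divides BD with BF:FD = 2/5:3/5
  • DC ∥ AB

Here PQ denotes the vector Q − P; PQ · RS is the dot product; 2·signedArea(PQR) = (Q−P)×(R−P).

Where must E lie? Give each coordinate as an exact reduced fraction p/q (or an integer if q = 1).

1. E_x = 18  [line 2·x + 64/5·y + 1276/25 = 0 ∩ |EB|² = 15776/25]
2. E_y = -34/5  [line 2·x + 64/5·y + 1276/25 = 0 ∩ |EB|² = 15776/25]
   → E = (18, -34/5)

E = (18, -34/5)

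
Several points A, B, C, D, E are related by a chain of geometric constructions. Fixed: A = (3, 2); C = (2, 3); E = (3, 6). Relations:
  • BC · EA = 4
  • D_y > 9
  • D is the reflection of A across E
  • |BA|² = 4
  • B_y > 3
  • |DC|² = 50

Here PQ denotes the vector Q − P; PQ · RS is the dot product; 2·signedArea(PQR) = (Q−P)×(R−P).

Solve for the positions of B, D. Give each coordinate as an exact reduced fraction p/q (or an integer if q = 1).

B = (3, 4)
D = (3, 10)

1. B_y = 4  [BC · EA = 4]
2. B_x = 3  [|BA|² = 4]
   → B = (3, 4)
3. D_x = 3  [D is the reflection of A across E]
4. D_y = 10  [D is the reflection of A across E]
   → D = (3, 10)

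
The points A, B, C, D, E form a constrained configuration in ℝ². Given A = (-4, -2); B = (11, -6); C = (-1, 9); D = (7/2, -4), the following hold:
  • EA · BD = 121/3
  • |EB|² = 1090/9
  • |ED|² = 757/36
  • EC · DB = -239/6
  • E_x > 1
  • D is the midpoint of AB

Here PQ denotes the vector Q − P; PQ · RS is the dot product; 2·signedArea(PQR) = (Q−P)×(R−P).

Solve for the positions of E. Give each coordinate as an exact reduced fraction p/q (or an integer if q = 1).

E = (2, 1/3)

1. E_x = 2  [line 15/2·x + -2·y + -43/3 = 0 ∩ |EB|² = 1090/9]
2. E_y = 1/3  [line 15/2·x + -2·y + -43/3 = 0 ∩ |EB|² = 1090/9]
   → E = (2, 1/3)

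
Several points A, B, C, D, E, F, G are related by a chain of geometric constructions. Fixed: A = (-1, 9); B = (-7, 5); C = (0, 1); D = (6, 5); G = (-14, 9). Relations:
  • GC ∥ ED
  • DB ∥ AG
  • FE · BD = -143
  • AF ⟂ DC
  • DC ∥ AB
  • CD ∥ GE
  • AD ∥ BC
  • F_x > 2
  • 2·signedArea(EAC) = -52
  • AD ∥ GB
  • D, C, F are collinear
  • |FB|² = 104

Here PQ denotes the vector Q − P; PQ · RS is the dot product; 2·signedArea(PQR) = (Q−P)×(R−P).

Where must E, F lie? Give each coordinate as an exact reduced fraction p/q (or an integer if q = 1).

E = (-8, 13)
F = (3, 3)

1. E_x = -8  [GC ∥ ED ∩ CD ∥ GE]
2. E_y = 13  [GC ∥ ED ∩ CD ∥ GE]
   → E = (-8, 13)
3. F_x = 3  [D, C, F are collinear ∩ AF ⟂ DC]
4. F_y = 3  [D, C, F are collinear ∩ AF ⟂ DC]
   → F = (3, 3)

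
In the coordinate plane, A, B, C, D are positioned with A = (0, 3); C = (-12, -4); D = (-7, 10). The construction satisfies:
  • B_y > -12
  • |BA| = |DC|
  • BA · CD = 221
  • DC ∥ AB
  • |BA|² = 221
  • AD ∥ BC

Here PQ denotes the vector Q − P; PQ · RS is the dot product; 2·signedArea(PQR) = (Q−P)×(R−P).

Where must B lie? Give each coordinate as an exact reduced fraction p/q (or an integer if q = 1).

B = (-5, -11)

1. B_x = -5  [AD ∥ BC ∩ DC ∥ AB]
2. B_y = -11  [AD ∥ BC ∩ DC ∥ AB]
   → B = (-5, -11)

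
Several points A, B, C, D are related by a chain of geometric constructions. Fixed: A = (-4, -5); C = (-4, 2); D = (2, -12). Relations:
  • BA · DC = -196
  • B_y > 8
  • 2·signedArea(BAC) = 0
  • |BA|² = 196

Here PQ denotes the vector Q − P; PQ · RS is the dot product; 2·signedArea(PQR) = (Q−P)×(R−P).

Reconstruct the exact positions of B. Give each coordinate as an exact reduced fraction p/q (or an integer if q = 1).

1. B_x = -4  [2·signedArea(BAC) = 0 ∩ BA · DC = -196]
2. B_y = 9  [2·signedArea(BAC) = 0 ∩ BA · DC = -196]
   → B = (-4, 9)

B = (-4, 9)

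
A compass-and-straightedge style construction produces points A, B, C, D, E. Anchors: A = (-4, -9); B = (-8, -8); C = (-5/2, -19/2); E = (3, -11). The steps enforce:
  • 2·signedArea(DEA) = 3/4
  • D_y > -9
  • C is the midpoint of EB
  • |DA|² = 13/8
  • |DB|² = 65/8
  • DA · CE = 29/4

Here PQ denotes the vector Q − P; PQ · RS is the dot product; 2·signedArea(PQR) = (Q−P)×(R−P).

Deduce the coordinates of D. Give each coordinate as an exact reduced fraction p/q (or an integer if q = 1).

1. D_x = -21/4  [2·signedArea(DEA) = 3/4 ∩ DA · CE = 29/4]
2. D_y = -35/4  [2·signedArea(DEA) = 3/4 ∩ DA · CE = 29/4]
   → D = (-21/4, -35/4)

D = (-21/4, -35/4)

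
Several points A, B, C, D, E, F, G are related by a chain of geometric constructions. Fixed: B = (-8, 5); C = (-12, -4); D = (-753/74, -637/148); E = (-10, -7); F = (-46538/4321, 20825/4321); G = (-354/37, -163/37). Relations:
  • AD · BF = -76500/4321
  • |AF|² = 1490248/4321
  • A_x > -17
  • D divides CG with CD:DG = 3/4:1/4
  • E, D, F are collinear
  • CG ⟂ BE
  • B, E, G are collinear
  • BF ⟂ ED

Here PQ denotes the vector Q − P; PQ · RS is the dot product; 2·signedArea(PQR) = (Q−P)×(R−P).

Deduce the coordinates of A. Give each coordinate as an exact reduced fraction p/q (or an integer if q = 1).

A = (-16, -13)

1. A_x = -16  [line 11970/4321·x + 780/4321·y + 201660/4321 = 0 ∩ |AF|² = 1490248/4321]
2. A_y = -13  [line 11970/4321·x + 780/4321·y + 201660/4321 = 0 ∩ |AF|² = 1490248/4321]
   → A = (-16, -13)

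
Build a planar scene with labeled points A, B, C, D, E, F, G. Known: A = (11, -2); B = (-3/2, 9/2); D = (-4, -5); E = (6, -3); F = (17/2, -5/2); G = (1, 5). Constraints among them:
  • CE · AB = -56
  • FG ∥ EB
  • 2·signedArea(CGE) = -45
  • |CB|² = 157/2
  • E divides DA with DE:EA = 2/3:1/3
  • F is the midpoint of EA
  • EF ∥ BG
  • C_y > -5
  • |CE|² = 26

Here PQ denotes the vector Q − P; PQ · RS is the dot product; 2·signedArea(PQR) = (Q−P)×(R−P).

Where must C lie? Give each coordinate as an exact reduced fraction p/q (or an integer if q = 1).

1. C_x = 1  [2·signedArea(CGE) = -45 ∩ CE · AB = -56]
2. C_y = -4  [2·signedArea(CGE) = -45 ∩ CE · AB = -56]
   → C = (1, -4)

C = (1, -4)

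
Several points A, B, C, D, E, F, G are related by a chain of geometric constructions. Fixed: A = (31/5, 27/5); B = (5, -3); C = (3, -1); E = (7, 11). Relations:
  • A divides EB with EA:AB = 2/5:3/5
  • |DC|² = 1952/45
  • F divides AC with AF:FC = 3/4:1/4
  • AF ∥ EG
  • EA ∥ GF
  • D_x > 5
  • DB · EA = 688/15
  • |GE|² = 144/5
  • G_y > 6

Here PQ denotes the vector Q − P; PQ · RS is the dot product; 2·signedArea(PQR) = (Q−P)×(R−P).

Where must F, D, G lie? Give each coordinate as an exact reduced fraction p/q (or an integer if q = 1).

1. F_x = 19/5  [F divides AC with AF:FC = 3/4:1/4]
2. F_y = 3/5  [F divides AC with AF:FC = 3/4:1/4]
   → F = (19/5, 3/5)
3. D_x = 27/5  [line 4/5·x + 28/5·y + -496/15 = 0 ∩ |DC|² = 1952/45]
4. D_y = 77/15  [line 4/5·x + 28/5·y + -496/15 = 0 ∩ |DC|² = 1952/45]
   → D = (27/5, 77/15)
5. G_x = 23/5  [EA ∥ GF ∩ AF ∥ EG]
6. G_y = 31/5  [EA ∥ GF ∩ AF ∥ EG]
   → G = (23/5, 31/5)

D = (27/5, 77/15)
F = (19/5, 3/5)
G = (23/5, 31/5)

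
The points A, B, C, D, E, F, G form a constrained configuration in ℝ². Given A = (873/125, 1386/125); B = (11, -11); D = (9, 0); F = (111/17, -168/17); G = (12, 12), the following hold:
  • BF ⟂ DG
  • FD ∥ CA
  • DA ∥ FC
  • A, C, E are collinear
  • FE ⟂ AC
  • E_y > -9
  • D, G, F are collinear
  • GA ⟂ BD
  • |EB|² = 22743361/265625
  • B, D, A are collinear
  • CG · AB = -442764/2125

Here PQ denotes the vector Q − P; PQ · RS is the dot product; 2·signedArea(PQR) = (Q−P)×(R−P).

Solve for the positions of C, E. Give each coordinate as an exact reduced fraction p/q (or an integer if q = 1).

C = (9591/2125, 2562/2125)
E = (4299/2125, -18606/2125)

1. C_x = 9591/2125  [FD ∥ CA ∩ DA ∥ FC]
2. C_y = 2562/2125  [FD ∥ CA ∩ DA ∥ FC]
   → C = (9591/2125, 2562/2125)
3. E_x = 4299/2125  [A, C, E are collinear ∩ FE ⟂ AC]
4. E_y = -18606/2125  [A, C, E are collinear ∩ FE ⟂ AC]
   → E = (4299/2125, -18606/2125)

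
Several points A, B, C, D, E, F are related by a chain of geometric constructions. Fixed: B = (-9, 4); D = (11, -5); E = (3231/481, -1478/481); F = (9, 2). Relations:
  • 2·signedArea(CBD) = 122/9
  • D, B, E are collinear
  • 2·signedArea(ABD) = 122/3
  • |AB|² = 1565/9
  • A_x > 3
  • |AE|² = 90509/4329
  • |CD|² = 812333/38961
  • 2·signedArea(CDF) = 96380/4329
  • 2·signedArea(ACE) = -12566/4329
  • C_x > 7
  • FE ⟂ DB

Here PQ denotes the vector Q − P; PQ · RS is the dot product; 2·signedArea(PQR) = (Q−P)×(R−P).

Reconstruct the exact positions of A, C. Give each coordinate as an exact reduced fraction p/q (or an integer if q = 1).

1. A_x = 11/3  [line 9·x + 20·y + -119/3 = 0 ∩ |AB|² = 1565/9]
2. A_y = 1/3  [line 9·x + 20·y + -119/3 = 0 ∩ |AB|² = 1565/9]
   → A = (11/3, 1/3)
3. C_x = 30857/4329  [2·signedArea(ACE) = -12566/4329 ∩ 2·signedArea(CBD) = 122/9]
4. C_y = -11168/4329  [2·signedArea(ACE) = -12566/4329 ∩ 2·signedArea(CBD) = 122/9]
   → C = (30857/4329, -11168/4329)

A = (11/3, 1/3)
C = (30857/4329, -11168/4329)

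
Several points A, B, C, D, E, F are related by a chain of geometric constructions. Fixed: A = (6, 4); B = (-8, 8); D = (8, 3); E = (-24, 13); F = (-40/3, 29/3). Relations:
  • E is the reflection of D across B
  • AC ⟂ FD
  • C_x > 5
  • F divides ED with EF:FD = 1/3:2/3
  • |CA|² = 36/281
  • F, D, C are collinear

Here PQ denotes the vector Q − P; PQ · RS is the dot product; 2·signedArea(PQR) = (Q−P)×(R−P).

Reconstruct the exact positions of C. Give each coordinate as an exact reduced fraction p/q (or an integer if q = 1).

C = (1656/281, 1028/281)

1. C_x = 1656/281  [F, D, C are collinear ∩ AC ⟂ FD]
2. C_y = 1028/281  [F, D, C are collinear ∩ AC ⟂ FD]
   → C = (1656/281, 1028/281)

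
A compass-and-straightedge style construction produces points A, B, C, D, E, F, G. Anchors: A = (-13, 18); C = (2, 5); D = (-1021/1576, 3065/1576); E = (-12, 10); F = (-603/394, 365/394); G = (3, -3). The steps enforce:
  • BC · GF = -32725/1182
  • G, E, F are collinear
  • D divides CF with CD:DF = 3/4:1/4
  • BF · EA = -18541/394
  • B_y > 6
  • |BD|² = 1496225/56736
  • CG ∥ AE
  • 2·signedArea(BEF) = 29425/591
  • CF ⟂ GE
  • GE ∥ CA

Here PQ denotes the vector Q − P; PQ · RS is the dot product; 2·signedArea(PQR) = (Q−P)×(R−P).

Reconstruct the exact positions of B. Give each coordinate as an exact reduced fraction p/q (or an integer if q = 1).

B = (-8/3, 20/3)

1. B_x = -8/3  [BF · EA = -18541/394 ∩ 2·signedArea(BEF) = 29425/591]
2. B_y = 20/3  [BF · EA = -18541/394 ∩ 2·signedArea(BEF) = 29425/591]
   → B = (-8/3, 20/3)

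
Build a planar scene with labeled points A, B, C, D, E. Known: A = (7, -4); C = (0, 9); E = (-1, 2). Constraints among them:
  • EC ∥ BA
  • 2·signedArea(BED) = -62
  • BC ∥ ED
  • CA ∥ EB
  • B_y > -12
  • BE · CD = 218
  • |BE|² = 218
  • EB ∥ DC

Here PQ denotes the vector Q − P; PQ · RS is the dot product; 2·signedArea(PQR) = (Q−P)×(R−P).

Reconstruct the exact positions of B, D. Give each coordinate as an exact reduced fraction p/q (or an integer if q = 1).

1. B_x = 6  [EC ∥ BA ∩ CA ∥ EB]
2. B_y = -11  [EC ∥ BA ∩ CA ∥ EB]
   → B = (6, -11)
3. D_x = -7  [EB ∥ DC ∩ BC ∥ ED]
4. D_y = 22  [EB ∥ DC ∩ BC ∥ ED]
   → D = (-7, 22)

B = (6, -11)
D = (-7, 22)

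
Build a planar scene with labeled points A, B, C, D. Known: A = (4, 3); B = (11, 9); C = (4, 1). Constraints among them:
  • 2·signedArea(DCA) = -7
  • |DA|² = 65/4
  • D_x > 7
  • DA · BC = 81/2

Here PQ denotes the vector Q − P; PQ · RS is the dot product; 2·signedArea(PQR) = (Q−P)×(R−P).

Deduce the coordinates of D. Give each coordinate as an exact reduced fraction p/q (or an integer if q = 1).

1. D_x = 15/2  [DA · BC = 81/2 ∩ 2·signedArea(DCA) = -7]
2. D_y = 5  [DA · BC = 81/2 ∩ 2·signedArea(DCA) = -7]
   → D = (15/2, 5)

D = (15/2, 5)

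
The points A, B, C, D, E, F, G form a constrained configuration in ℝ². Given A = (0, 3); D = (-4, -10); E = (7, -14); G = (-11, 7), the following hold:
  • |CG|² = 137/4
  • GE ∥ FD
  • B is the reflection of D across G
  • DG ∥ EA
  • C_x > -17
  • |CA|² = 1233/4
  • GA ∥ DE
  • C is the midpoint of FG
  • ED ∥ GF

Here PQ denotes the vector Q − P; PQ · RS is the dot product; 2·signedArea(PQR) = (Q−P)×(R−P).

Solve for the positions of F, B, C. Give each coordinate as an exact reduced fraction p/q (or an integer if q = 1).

1. F_x = -22  [GE ∥ FD ∩ ED ∥ GF]
2. F_y = 11  [GE ∥ FD ∩ ED ∥ GF]
   → F = (-22, 11)
3. B_x = -18  [B is the reflection of D across G]
4. B_y = 24  [B is the reflection of D across G]
   → B = (-18, 24)
5. C_x = -33/2  [C is the midpoint of FG]
6. C_y = 9  [C is the midpoint of FG]
   → C = (-33/2, 9)

B = (-18, 24)
C = (-33/2, 9)
F = (-22, 11)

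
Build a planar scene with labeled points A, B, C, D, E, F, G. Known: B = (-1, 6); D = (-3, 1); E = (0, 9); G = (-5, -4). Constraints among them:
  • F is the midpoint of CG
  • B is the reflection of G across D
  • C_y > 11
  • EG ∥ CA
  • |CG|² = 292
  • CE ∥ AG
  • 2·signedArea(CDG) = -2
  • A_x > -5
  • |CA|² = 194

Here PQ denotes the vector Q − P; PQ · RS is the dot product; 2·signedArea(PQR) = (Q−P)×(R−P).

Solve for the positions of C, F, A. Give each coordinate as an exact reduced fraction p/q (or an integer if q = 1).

A = (-4, -1)
C = (1, 12)
F = (-2, 4)

1. C_x = 1  [line 5·x + -2·y + 19 = 0 ∩ |CG|² = 292]
2. C_y = 12  [line 5·x + -2·y + 19 = 0 ∩ |CG|² = 292]
   → C = (1, 12)
3. F_x = -2  [F is the midpoint of CG]
4. F_y = 4  [F is the midpoint of CG]
   → F = (-2, 4)
5. A_x = -4  [CE ∥ AG ∩ EG ∥ CA]
6. A_y = -1  [CE ∥ AG ∩ EG ∥ CA]
   → A = (-4, -1)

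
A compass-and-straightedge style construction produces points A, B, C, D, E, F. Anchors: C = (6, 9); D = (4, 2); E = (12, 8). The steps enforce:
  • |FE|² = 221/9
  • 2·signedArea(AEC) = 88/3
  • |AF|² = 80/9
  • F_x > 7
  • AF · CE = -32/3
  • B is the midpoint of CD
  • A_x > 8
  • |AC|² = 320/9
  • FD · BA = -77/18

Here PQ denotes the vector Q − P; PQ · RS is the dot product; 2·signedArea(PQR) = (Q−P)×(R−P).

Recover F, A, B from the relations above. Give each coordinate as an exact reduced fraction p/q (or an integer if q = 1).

A = (26/3, 11/3)
B = (5, 11/2)
F = (22/3, 19/3)

1. A_x = 26/3  [line -1·x + -6·y + 92/3 = 0 ∩ |AC|² = 320/9]
2. A_y = 11/3  [line -1·x + -6·y + 92/3 = 0 ∩ |AC|² = 320/9]
   → A = (26/3, 11/3)
3. B_x = 5  [B is the midpoint of CD]
4. B_y = 11/2  [B is the midpoint of CD]
   → B = (5, 11/2)
5. F_x = 22/3  [FD · BA = -77/18 ∩ AF · CE = -32/3]
6. F_y = 19/3  [FD · BA = -77/18 ∩ AF · CE = -32/3]
   → F = (22/3, 19/3)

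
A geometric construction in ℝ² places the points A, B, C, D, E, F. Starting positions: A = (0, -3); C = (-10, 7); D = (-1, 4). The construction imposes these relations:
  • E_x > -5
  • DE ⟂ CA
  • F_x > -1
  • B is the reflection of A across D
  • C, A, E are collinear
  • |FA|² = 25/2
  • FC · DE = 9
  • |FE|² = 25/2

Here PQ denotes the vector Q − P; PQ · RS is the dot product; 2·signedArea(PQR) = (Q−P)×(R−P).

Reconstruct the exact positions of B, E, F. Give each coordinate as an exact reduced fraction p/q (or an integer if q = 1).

B = (-2, 11)
E = (-4, 1)
F = (-1/2, 1/2)

1. B_x = -2  [B is the reflection of A across D]
2. B_y = 11  [B is the reflection of A across D]
   → B = (-2, 11)
3. E_x = -4  [C, A, E are collinear ∩ DE ⟂ CA]
4. E_y = 1  [C, A, E are collinear ∩ DE ⟂ CA]
   → E = (-4, 1)
5. F_x = -1/2  [line 3·x + 3·y + 0 = 0 ∩ |FE|² = 25/2]
6. F_y = 1/2  [line 3·x + 3·y + 0 = 0 ∩ |FE|² = 25/2]
   → F = (-1/2, 1/2)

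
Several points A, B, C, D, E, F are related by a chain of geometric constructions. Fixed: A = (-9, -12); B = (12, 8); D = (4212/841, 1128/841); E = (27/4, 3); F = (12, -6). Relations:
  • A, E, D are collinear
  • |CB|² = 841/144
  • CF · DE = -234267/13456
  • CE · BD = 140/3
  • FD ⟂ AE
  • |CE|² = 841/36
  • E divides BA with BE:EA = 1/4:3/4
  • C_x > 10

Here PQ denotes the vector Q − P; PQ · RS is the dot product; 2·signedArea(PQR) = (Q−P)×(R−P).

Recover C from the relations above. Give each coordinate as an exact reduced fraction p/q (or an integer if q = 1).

1. C_x = 41/4  [line -5859/3364·x + -1395/841·y + 381579/13456 = 0 ∩ |CB|² = 841/144]
2. C_y = 19/3  [line -5859/3364·x + -1395/841·y + 381579/13456 = 0 ∩ |CB|² = 841/144]
   → C = (41/4, 19/3)

C = (41/4, 19/3)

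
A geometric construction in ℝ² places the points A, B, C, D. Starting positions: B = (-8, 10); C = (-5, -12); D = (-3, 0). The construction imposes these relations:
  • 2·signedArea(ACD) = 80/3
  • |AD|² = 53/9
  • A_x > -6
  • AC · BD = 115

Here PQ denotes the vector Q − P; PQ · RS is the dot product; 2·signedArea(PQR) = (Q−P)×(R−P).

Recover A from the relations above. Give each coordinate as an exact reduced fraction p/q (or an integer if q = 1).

1. A_x = -16/3  [2·signedArea(ACD) = 80/3 ∩ AC · BD = 115]
2. A_y = -2/3  [2·signedArea(ACD) = 80/3 ∩ AC · BD = 115]
   → A = (-16/3, -2/3)

A = (-16/3, -2/3)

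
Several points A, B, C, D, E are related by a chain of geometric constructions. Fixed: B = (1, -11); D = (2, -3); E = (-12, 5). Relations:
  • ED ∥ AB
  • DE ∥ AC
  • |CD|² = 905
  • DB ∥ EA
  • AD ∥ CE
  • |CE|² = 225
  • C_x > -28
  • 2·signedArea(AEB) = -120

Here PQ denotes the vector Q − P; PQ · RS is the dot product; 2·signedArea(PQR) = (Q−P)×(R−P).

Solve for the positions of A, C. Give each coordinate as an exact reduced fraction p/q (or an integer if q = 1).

A = (-13, -3)
C = (-27, 5)

1. A_x = -13  [ED ∥ AB ∩ DB ∥ EA]
2. A_y = -3  [ED ∥ AB ∩ DB ∥ EA]
   → A = (-13, -3)
3. C_x = -27  [AD ∥ CE ∩ DE ∥ AC]
4. C_y = 5  [AD ∥ CE ∩ DE ∥ AC]
   → C = (-27, 5)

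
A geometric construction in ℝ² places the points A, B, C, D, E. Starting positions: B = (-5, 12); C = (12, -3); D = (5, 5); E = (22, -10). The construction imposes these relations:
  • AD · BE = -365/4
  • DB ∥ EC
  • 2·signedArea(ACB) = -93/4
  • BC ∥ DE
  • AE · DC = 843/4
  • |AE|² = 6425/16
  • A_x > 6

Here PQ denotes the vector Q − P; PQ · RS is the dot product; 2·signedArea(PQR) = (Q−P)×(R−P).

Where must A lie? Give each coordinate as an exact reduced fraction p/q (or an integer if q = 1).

A = (27/4, 3)

1. A_x = 27/4  [AE · DC = 843/4 ∩ AD · BE = -365/4]
2. A_y = 3  [AE · DC = 843/4 ∩ AD · BE = -365/4]
   → A = (27/4, 3)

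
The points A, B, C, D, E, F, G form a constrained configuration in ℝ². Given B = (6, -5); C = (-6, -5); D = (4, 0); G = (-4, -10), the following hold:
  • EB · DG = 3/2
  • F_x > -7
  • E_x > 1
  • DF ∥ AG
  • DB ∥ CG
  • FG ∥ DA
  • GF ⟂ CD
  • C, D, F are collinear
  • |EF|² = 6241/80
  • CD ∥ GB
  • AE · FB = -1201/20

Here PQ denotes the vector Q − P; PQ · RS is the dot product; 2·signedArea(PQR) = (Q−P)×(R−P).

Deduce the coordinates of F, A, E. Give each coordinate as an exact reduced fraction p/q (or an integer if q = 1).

1. F_x = -32/5  [C, D, F are collinear ∩ GF ⟂ CD]
2. F_y = -26/5  [C, D, F are collinear ∩ GF ⟂ CD]
   → F = (-32/5, -26/5)
3. A_x = 32/5  [DF ∥ AG ∩ FG ∥ DA]
4. A_y = -24/5  [DF ∥ AG ∩ FG ∥ DA]
   → A = (32/5, -24/5)
5. E_x = 3/2  [EB · DG = 3/2 ∩ AE · FB = -1201/20]
6. E_y = -5/4  [EB · DG = 3/2 ∩ AE · FB = -1201/20]
   → E = (3/2, -5/4)

A = (32/5, -24/5)
E = (3/2, -5/4)
F = (-32/5, -26/5)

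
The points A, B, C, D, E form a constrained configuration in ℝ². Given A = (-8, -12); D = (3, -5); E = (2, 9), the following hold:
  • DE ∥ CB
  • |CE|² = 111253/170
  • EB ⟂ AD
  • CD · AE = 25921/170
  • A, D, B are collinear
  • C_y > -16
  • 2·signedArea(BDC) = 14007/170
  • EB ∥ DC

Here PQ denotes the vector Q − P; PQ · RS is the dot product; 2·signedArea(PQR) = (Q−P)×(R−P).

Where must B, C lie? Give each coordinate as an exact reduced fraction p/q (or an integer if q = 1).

B = (1467/170, -241/170)
C = (1637/170, -2621/170)

1. B_x = 1467/170  [A, D, B are collinear ∩ EB ⟂ AD]
2. B_y = -241/170  [A, D, B are collinear ∩ EB ⟂ AD]
   → B = (1467/170, -241/170)
3. C_x = 1637/170  [DE ∥ CB ∩ EB ∥ DC]
4. C_y = -2621/170  [DE ∥ CB ∩ EB ∥ DC]
   → C = (1637/170, -2621/170)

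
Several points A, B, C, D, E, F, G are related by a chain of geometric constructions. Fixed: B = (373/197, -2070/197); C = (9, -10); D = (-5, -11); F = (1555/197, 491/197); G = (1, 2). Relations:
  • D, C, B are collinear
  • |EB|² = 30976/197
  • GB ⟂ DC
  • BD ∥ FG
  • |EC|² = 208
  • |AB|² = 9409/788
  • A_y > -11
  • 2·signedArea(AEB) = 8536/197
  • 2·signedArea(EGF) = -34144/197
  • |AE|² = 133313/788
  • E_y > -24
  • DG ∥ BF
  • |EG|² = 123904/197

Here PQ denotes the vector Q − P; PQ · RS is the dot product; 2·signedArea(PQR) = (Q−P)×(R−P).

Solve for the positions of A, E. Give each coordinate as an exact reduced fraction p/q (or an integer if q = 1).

1. E_x = 549/197  [line -97/197·x + 1358/197·y + 31525/197 = 0 ∩ |EB|² = 30976/197]
2. E_y = -4534/197  [line -97/197·x + 1358/197·y + 31525/197 = 0 ∩ |EB|² = 30976/197]
   → E = (549/197, -4534/197)
3. A_x = -306/197  [line -2464/197·x + -176/197·y + -5720/197 = 0 ∩ |AE|² = 133313/788]
4. A_y = -4237/394  [line -2464/197·x + -176/197·y + -5720/197 = 0 ∩ |AE|² = 133313/788]
   → A = (-306/197, -4237/394)

A = (-306/197, -4237/394)
E = (549/197, -4534/197)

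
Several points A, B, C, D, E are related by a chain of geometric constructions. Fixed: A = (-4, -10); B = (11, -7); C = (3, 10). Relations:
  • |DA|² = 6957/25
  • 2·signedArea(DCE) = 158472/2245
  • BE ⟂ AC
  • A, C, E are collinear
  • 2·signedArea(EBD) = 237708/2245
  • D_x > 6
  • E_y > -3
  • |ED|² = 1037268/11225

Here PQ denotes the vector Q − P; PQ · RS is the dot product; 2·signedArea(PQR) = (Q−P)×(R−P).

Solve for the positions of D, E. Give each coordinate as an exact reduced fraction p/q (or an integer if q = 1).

D = (31/5, 16/5)
E = (-641/449, -1190/449)

1. E_x = -641/449  [A, C, E are collinear ∩ BE ⟂ AC]
2. E_y = -1190/449  [A, C, E are collinear ∩ BE ⟂ AC]
   → E = (-641/449, -1190/449)
3. D_x = 31/5  [2·signedArea(DCE) = 158472/2245 ∩ 2·signedArea(EBD) = 237708/2245]
4. D_y = 16/5  [2·signedArea(DCE) = 158472/2245 ∩ 2·signedArea(EBD) = 237708/2245]
   → D = (31/5, 16/5)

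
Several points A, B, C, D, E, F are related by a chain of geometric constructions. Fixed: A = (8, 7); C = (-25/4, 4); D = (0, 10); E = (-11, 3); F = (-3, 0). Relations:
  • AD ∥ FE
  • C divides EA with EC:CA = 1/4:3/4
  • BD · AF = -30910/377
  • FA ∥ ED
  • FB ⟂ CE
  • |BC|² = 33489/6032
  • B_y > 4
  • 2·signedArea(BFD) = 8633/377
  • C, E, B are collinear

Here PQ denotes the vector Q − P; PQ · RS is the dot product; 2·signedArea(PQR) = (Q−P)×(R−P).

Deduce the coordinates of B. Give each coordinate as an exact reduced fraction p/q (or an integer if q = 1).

1. B_x = -1487/377  [C, E, B are collinear ∩ FB ⟂ CE]
2. B_y = 1691/377  [C, E, B are collinear ∩ FB ⟂ CE]
   → B = (-1487/377, 1691/377)

B = (-1487/377, 1691/377)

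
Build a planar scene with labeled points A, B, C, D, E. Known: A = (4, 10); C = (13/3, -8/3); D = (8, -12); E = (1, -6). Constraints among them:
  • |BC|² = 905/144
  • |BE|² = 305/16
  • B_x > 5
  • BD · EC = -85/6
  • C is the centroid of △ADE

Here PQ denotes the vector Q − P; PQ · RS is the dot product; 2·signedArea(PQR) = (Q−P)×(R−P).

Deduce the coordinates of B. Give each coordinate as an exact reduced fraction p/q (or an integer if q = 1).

B = (21/4, -5)

1. B_x = 21/4  [line -10/3·x + -10/3·y + 5/6 = 0 ∩ |BE|² = 305/16]
2. B_y = -5  [line -10/3·x + -10/3·y + 5/6 = 0 ∩ |BE|² = 305/16]
   → B = (21/4, -5)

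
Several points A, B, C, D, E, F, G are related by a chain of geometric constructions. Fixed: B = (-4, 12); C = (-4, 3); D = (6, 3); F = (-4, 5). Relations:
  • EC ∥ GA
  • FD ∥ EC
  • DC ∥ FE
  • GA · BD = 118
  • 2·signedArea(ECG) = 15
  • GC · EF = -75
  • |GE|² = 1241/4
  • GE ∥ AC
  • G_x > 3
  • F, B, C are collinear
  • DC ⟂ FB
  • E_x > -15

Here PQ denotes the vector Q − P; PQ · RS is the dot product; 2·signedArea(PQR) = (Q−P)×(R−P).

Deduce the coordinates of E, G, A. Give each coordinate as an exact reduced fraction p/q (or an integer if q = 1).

A = (27/2, 1)
E = (-14, 5)
G = (7/2, 3)

1. E_x = -14  [FD ∥ EC ∩ DC ∥ FE]
2. E_y = 5  [FD ∥ EC ∩ DC ∥ FE]
   → E = (-14, 5)
3. G_x = 7/2  [2·signedArea(ECG) = 15 ∩ GC · EF = -75]
4. G_y = 3  [2·signedArea(ECG) = 15 ∩ GC · EF = -75]
   → G = (7/2, 3)
5. A_x = 27/2  [GA · BD = 118 ∩ GE ∥ AC]
6. A_y = 1  [GA · BD = 118 ∩ GE ∥ AC]
   → A = (27/2, 1)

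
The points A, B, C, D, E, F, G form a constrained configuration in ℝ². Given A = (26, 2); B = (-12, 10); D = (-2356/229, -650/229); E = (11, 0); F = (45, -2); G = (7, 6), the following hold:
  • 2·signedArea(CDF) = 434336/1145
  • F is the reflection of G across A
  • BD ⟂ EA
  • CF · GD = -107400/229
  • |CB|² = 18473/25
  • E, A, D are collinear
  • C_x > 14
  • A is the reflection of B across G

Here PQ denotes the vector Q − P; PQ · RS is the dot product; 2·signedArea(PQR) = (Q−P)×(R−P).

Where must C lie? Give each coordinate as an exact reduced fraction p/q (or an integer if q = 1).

1. C_x = 73/5  [2·signedArea(CDF) = 434336/1145 ∩ CF · GD = -107400/229]
2. C_y = 22/5  [2·signedArea(CDF) = 434336/1145 ∩ CF · GD = -107400/229]
   → C = (73/5, 22/5)

C = (73/5, 22/5)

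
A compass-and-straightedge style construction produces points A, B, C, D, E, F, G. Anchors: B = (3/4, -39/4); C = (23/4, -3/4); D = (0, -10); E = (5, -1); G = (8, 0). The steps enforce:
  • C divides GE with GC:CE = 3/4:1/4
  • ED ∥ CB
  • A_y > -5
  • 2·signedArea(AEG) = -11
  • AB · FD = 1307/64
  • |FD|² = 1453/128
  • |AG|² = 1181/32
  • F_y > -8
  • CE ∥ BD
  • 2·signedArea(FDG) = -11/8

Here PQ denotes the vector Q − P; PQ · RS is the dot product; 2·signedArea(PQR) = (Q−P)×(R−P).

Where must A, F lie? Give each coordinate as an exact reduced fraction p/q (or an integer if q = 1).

1. F_x = 35/16  [line -10·x + 8·y + 651/8 = 0 ∩ |FD|² = 1453/128]
2. F_y = -119/16  [line -10·x + 8·y + 651/8 = 0 ∩ |FD|² = 1453/128]
   → F = (35/16, -119/16)
3. A_x = 35/8  [AB · FD = 1307/64 ∩ 2·signedArea(AEG) = -11]
4. A_y = -39/8  [AB · FD = 1307/64 ∩ 2·signedArea(AEG) = -11]
   → A = (35/8, -39/8)

A = (35/8, -39/8)
F = (35/16, -119/16)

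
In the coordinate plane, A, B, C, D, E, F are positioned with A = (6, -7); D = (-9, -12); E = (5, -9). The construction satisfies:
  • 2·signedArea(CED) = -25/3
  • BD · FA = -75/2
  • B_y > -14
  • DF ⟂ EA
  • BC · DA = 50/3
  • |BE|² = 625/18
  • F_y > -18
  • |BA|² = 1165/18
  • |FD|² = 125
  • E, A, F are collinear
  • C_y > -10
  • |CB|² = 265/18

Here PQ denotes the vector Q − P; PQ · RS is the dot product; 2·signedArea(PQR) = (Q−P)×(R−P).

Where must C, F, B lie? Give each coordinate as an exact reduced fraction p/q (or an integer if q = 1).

B = (5/6, -79/6)
C = (2/3, -28/3)
F = (1, -17)

1. F_x = 1  [E, A, F are collinear ∩ DF ⟂ EA]
2. F_y = -17  [E, A, F are collinear ∩ DF ⟂ EA]
   → F = (1, -17)
3. B_x = 5/6  [line -5·x + -10·y + -255/2 = 0 ∩ |BA|² = 1165/18]
4. B_y = -79/6  [line -5·x + -10·y + -255/2 = 0 ∩ |BA|² = 1165/18]
   → B = (5/6, -79/6)
5. C_x = 2/3  [2·signedArea(CED) = -25/3 ∩ BC · DA = 50/3]
6. C_y = -28/3  [2·signedArea(CED) = -25/3 ∩ BC · DA = 50/3]
   → C = (2/3, -28/3)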